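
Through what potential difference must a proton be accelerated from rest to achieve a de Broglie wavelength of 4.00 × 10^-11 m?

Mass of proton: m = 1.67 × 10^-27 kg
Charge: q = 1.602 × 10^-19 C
5.13 × 10^-1 V

From λ = h/√(2mqV), we solve for V:

λ² = h²/(2mqV)
V = h²/(2mqλ²)
V = (6.626 × 10^-34 J·s)² / (2 × 1.67 × 10^-27 kg × 1.602 × 10^-19 C × (4.00 × 10^-11 m)²)
V = 5.13 × 10^-1 V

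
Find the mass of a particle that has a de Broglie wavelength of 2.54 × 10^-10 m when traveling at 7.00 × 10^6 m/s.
3.73 × 10^-31 kg

From the de Broglie relation λ = h/(mv), we solve for m:

m = h/(λv)
m = (6.626 × 10^-34 J·s) / (2.54 × 10^-10 m × 7.00 × 10^6 m/s)
m = 3.73 × 10^-31 kg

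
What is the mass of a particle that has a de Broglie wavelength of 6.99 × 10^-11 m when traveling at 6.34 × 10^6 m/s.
1.50 × 10^-30 kg

From the de Broglie relation λ = h/(mv), we solve for m:

m = h/(λv)
m = (6.626 × 10^-34 J·s) / (6.99 × 10^-11 m × 6.34 × 10^6 m/s)
m = 1.50 × 10^-30 kg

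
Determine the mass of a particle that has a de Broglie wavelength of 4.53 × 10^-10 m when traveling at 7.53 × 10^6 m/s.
1.94 × 10^-31 kg

From the de Broglie relation λ = h/(mv), we solve for m:

m = h/(λv)
m = (6.626 × 10^-34 J·s) / (4.53 × 10^-10 m × 7.53 × 10^6 m/s)
m = 1.94 × 10^-31 kg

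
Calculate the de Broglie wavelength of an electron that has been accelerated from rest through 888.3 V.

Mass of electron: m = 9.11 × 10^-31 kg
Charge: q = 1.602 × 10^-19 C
4.11 × 10^-11 m

When a particle is accelerated through voltage V, it gains kinetic energy KE = qV.

The de Broglie wavelength is then λ = h/√(2mqV):

λ = h/√(2mqV)
λ = (6.626 × 10^-34 J·s) / √(2 × 9.11 × 10^-31 kg × 1.602 × 10^-19 C × 888.3 V)
λ = 4.11 × 10^-11 m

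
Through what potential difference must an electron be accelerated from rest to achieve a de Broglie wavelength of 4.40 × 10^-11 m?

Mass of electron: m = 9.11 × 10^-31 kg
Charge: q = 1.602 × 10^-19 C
777 V

From λ = h/√(2mqV), we solve for V:

λ² = h²/(2mqV)
V = h²/(2mqλ²)
V = (6.626 × 10^-34 J·s)² / (2 × 9.11 × 10^-31 kg × 1.602 × 10^-19 C × (4.40 × 10^-11 m)²)
V = 777 V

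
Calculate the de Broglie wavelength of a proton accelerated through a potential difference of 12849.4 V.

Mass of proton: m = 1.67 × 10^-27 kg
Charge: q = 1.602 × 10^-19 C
2.53 × 10^-13 m

When a particle is accelerated through voltage V, it gains kinetic energy KE = qV.

The de Broglie wavelength is then λ = h/√(2mqV):

λ = h/√(2mqV)
λ = (6.626 × 10^-34 J·s) / √(2 × 1.67 × 10^-27 kg × 1.602 × 10^-19 C × 12849.4 V)
λ = 2.53 × 10^-13 m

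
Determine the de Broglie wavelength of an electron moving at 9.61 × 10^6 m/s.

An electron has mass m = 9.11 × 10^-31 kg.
7.57 × 10^-11 m

Using the de Broglie relation λ = h/(mv):

λ = h/(mv)
λ = (6.626 × 10^-34 J·s) / (9.11 × 10^-31 kg × 9.61 × 10^6 m/s)
λ = 7.57 × 10^-11 m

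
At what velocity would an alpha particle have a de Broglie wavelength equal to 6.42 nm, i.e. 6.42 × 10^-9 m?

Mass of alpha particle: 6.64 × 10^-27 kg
1.55 × 10^1 m/s

From λ = h/(mv), solve for v:

v = h/(mλ)
v = (6.626 × 10^-34 J·s) / (6.64 × 10^-27 kg × 6.42 × 10^-9 m)
v = 1.55 × 10^1 m/s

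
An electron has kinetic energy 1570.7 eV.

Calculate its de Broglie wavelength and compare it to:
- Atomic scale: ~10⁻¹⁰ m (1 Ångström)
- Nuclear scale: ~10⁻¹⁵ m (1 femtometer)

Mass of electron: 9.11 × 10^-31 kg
λ = 3.09 × 10^-11 m, which is between nuclear and atomic scales.

Using λ = h/√(2mKE):

KE = 1570.7 eV = 2.517 × 10^-16 J

λ = h/√(2mKE)
λ = (6.626 × 10^-34 J·s) / √(2 × 9.11 × 10^-31 kg × 2.517 × 10^-16 J)
λ = 3.09 × 10^-11 m

Comparison:
- Atomic scale (10⁻¹⁰ m): λ is 0.31× this size
- Nuclear scale (10⁻¹⁵ m): λ is 3.1e+04× this size

The wavelength is between nuclear and atomic scales.

This wavelength is appropriate for probing atomic structure but too large for nuclear physics experiments.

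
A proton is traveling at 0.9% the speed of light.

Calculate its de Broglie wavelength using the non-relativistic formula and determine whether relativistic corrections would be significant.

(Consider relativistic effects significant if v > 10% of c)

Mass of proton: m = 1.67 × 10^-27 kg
No, relativistic corrections are not needed.

Using the non-relativistic de Broglie formula λ = h/(mv):

v = 0.9% × c = 2.698 × 10^6 m/s

λ = h/(mv)
λ = (6.626 × 10^-34 J·s) / (1.67 × 10^-27 kg × 2.698 × 10^6 m/s)
λ = 1.47 × 10^-13 m

Since v = 0.9% of c < 10% of c, relativistic corrections are NOT significant and this non-relativistic result is a good approximation.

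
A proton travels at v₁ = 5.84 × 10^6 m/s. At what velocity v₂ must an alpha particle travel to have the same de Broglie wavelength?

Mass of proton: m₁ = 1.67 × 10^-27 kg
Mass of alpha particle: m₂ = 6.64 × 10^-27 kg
v₂ = 1.47 × 10^6 m/s

For equal de Broglie wavelengths: λ₁ = λ₂

h/(m₁v₁) = h/(m₂v₂)
m₁v₁ = m₂v₂
v₂ = v₁ · (m₁/m₂)

v₂ = 5.84 × 10^6 m/s × (1.67 × 10^-27 kg / 6.64 × 10^-27 kg)
v₂ = 1.47 × 10^6 m/s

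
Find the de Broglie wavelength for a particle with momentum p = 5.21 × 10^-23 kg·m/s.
1.27 × 10^-11 m

Using the de Broglie relation λ = h/p:

λ = h/p
λ = (6.626 × 10^-34 J·s) / (5.21 × 10^-23 kg·m/s)
λ = 1.27 × 10^-11 m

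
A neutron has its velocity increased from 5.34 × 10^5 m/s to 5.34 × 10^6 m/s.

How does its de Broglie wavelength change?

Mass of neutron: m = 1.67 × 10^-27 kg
The wavelength decreases by a factor of 10.

Using λ = h/(mv):

Initial wavelength: λ₁ = h/(mv₁) = 7.43 × 10^-13 m
Final wavelength: λ₂ = h/(mv₂) = 7.43 × 10^-14 m

Since λ ∝ 1/v, when velocity increases by a factor of 10, the wavelength decreases by a factor of 10.

λ₂/λ₁ = v₁/v₂ = 1/10

The wavelength decreases by a factor of 10.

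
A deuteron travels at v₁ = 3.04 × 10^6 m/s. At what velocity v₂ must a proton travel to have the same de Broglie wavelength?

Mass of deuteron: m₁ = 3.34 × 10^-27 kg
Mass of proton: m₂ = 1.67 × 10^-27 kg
v₂ = 6.08 × 10^6 m/s

For equal de Broglie wavelengths: λ₁ = λ₂

h/(m₁v₁) = h/(m₂v₂)
m₁v₁ = m₂v₂
v₂ = v₁ · (m₁/m₂)

v₂ = 3.04 × 10^6 m/s × (3.34 × 10^-27 kg / 1.67 × 10^-27 kg)
v₂ = 6.08 × 10^6 m/s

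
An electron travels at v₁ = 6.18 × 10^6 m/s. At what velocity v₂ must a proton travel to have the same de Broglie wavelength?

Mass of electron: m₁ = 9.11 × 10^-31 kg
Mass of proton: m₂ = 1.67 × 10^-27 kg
v₂ = 3.37 × 10^3 m/s

For equal de Broglie wavelengths: λ₁ = λ₂

h/(m₁v₁) = h/(m₂v₂)
m₁v₁ = m₂v₂
v₂ = v₁ · (m₁/m₂)

v₂ = 6.18 × 10^6 m/s × (9.11 × 10^-31 kg / 1.67 × 10^-27 kg)
v₂ = 3.37 × 10^3 m/s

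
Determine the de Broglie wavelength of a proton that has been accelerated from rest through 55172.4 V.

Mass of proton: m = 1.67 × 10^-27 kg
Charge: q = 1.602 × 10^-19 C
1.22 × 10^-13 m

When a particle is accelerated through voltage V, it gains kinetic energy KE = qV.

The de Broglie wavelength is then λ = h/√(2mqV):

λ = h/√(2mqV)
λ = (6.626 × 10^-34 J·s) / √(2 × 1.67 × 10^-27 kg × 1.602 × 10^-19 C × 55172.4 V)
λ = 1.22 × 10^-13 m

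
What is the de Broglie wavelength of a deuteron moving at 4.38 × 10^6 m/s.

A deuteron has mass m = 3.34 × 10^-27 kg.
4.53 × 10^-14 m

Using the de Broglie relation λ = h/(mv):

λ = h/(mv)
λ = (6.626 × 10^-34 J·s) / (3.34 × 10^-27 kg × 4.38 × 10^6 m/s)
λ = 4.53 × 10^-14 m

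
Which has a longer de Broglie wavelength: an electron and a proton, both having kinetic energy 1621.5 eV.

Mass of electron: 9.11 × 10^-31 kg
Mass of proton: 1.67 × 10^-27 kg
The electron has the longer wavelength.

Using λ = h/√(2mKE):

For electron: λ₁ = h/√(2m₁KE) = 3.05 × 10^-11 m
For proton: λ₂ = h/√(2m₂KE) = 7.11 × 10^-13 m

Since λ ∝ 1/√m at constant kinetic energy, the lighter particle has the longer wavelength.

The electron has the longer de Broglie wavelength.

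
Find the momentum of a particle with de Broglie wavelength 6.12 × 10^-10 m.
1.08 × 10^-24 kg·m/s

From the de Broglie relation λ = h/p, we solve for p:

p = h/λ
p = (6.626 × 10^-34 J·s) / (6.12 × 10^-10 m)
p = 1.08 × 10^-24 kg·m/s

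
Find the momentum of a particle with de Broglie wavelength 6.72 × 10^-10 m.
9.86 × 10^-25 kg·m/s

From the de Broglie relation λ = h/p, we solve for p:

p = h/λ
p = (6.626 × 10^-34 J·s) / (6.72 × 10^-10 m)
p = 9.86 × 10^-25 kg·m/s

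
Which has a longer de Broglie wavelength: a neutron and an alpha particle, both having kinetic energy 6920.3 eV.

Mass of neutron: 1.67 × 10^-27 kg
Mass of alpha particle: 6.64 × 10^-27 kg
The neutron has the longer wavelength.

Using λ = h/√(2mKE):

For neutron: λ₁ = h/√(2m₁KE) = 3.44 × 10^-13 m
For alpha particle: λ₂ = h/√(2m₂KE) = 1.73 × 10^-13 m

Since λ ∝ 1/√m at constant kinetic energy, the lighter particle has the longer wavelength.

The neutron has the longer de Broglie wavelength.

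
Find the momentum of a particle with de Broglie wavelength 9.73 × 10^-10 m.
6.81 × 10^-25 kg·m/s

From the de Broglie relation λ = h/p, we solve for p:

p = h/λ
p = (6.626 × 10^-34 J·s) / (9.73 × 10^-10 m)
p = 6.81 × 10^-25 kg·m/s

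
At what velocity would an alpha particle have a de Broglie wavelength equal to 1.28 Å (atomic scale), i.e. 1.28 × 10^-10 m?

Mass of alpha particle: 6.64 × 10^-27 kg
7.80 × 10^2 m/s

From λ = h/(mv), solve for v:

v = h/(mλ)
v = (6.626 × 10^-34 J·s) / (6.64 × 10^-27 kg × 1.28 × 10^-10 m)
v = 7.80 × 10^2 m/s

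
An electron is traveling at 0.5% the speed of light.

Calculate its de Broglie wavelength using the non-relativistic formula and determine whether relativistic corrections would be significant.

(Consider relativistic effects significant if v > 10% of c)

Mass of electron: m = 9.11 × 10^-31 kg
No, relativistic corrections are not needed.

Using the non-relativistic de Broglie formula λ = h/(mv):

v = 0.5% × c = 1.499 × 10^6 m/s

λ = h/(mv)
λ = (6.626 × 10^-34 J·s) / (9.11 × 10^-31 kg × 1.499 × 10^6 m/s)
λ = 4.85 × 10^-10 m

Since v = 0.5% of c < 10% of c, relativistic corrections are NOT significant and this non-relativistic result is a good approximation.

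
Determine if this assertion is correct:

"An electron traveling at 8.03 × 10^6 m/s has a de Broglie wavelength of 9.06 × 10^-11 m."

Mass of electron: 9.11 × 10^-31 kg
True

The claim is correct.

Using λ = h/(mv):
λ = (6.626 × 10^-34 J·s) / (9.11 × 10^-31 kg × 8.03 × 10^6 m/s)
λ = 9.06 × 10^-11 m

This matches the claimed value.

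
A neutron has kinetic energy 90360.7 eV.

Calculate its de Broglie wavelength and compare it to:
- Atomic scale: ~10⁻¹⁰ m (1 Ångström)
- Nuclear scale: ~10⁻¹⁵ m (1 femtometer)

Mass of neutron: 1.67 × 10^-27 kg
λ = 9.53 × 10^-14 m, which is between nuclear and atomic scales.

Using λ = h/√(2mKE):

KE = 90360.7 eV = 1.448 × 10^-14 J

λ = h/√(2mKE)
λ = (6.626 × 10^-34 J·s) / √(2 × 1.67 × 10^-27 kg × 1.448 × 10^-14 J)
λ = 9.53 × 10^-14 m

Comparison:
- Atomic scale (10⁻¹⁰ m): λ is 0.00095× this size
- Nuclear scale (10⁻¹⁵ m): λ is 95× this size

The wavelength is between nuclear and atomic scales.

This wavelength is appropriate for probing atomic structure but too large for nuclear physics experiments.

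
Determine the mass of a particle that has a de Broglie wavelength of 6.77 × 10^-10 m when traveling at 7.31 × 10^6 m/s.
1.34 × 10^-31 kg

From the de Broglie relation λ = h/(mv), we solve for m:

m = h/(λv)
m = (6.626 × 10^-34 J·s) / (6.77 × 10^-10 m × 7.31 × 10^6 m/s)
m = 1.34 × 10^-31 kg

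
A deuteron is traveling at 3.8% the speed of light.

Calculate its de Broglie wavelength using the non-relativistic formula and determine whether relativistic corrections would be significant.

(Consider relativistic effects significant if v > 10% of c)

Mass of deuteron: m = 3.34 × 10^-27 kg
No, relativistic corrections are not needed.

Using the non-relativistic de Broglie formula λ = h/(mv):

v = 3.8% × c = 1.139 × 10^7 m/s

λ = h/(mv)
λ = (6.626 × 10^-34 J·s) / (3.34 × 10^-27 kg × 1.139 × 10^7 m/s)
λ = 1.74 × 10^-14 m

Since v = 3.8% of c < 10% of c, relativistic corrections are NOT significant and this non-relativistic result is a good approximation.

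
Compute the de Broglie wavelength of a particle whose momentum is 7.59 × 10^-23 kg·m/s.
8.73 × 10^-12 m

Using the de Broglie relation λ = h/p:

λ = h/p
λ = (6.626 × 10^-34 J·s) / (7.59 × 10^-23 kg·m/s)
λ = 8.73 × 10^-12 m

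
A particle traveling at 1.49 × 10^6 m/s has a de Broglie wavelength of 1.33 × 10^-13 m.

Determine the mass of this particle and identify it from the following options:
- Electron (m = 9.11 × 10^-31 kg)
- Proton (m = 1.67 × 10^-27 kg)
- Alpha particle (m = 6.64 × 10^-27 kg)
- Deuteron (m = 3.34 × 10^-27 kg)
The particle is a deuteron.

From λ = h/(mv), solve for mass:

m = h/(λv)
m = (6.626 × 10^-34 J·s) / (1.33 × 10^-13 m × 1.49 × 10^6 m/s)
m = 3.34 × 10^-27 kg

Comparing with the listed masses, this is closest to a deuteron.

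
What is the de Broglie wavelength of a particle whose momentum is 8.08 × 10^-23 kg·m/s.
8.20 × 10^-12 m

Using the de Broglie relation λ = h/p:

λ = h/p
λ = (6.626 × 10^-34 J·s) / (8.08 × 10^-23 kg·m/s)
λ = 8.20 × 10^-12 m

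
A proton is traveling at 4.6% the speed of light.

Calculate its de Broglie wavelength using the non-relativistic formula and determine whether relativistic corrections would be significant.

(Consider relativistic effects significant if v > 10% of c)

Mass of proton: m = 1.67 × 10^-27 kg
No, relativistic corrections are not needed.

Using the non-relativistic de Broglie formula λ = h/(mv):

v = 4.6% × c = 1.379 × 10^7 m/s

λ = h/(mv)
λ = (6.626 × 10^-34 J·s) / (1.67 × 10^-27 kg × 1.379 × 10^7 m/s)
λ = 2.88 × 10^-14 m

Since v = 4.6% of c < 10% of c, relativistic corrections are NOT significant and this non-relativistic result is a good approximation.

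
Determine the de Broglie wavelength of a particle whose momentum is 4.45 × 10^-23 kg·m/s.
1.49 × 10^-11 m

Using the de Broglie relation λ = h/p:

λ = h/p
λ = (6.626 × 10^-34 J·s) / (4.45 × 10^-23 kg·m/s)
λ = 1.49 × 10^-11 m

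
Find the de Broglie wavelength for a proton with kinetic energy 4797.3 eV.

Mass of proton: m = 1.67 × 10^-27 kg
4.14 × 10^-13 m

Using λ = h/√(2mKE):

First convert KE to Joules: KE = 4797.3 eV = 7.686 × 10^-16 J

λ = h/√(2mKE)
λ = (6.626 × 10^-34 J·s) / √(2 × 1.67 × 10^-27 kg × 7.686 × 10^-16 J)
λ = 4.14 × 10^-13 m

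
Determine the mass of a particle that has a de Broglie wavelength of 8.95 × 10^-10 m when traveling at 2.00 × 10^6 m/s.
3.70 × 10^-31 kg

From the de Broglie relation λ = h/(mv), we solve for m:

m = h/(λv)
m = (6.626 × 10^-34 J·s) / (8.95 × 10^-10 m × 2.00 × 10^6 m/s)
m = 3.70 × 10^-31 kg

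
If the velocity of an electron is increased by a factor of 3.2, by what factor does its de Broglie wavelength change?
The wavelength decreases by a factor of 3.2.

From λ = h/(mv), the wavelength is inversely proportional to velocity:

λ ∝ 1/v

If v → 3.2v, then λ → λ/3.2

When velocity is increased by a factor of 3.2, the wavelength decreases by a factor of 3.2.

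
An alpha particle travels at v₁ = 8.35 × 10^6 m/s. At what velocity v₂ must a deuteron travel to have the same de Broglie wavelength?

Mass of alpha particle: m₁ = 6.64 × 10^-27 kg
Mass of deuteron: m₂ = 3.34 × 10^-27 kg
v₂ = 1.66 × 10^7 m/s

For equal de Broglie wavelengths: λ₁ = λ₂

h/(m₁v₁) = h/(m₂v₂)
m₁v₁ = m₂v₂
v₂ = v₁ · (m₁/m₂)

v₂ = 8.35 × 10^6 m/s × (6.64 × 10^-27 kg / 3.34 × 10^-27 kg)
v₂ = 1.66 × 10^7 m/s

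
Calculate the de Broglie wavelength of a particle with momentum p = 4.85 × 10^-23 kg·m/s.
1.37 × 10^-11 m

Using the de Broglie relation λ = h/p:

λ = h/p
λ = (6.626 × 10^-34 J·s) / (4.85 × 10^-23 kg·m/s)
λ = 1.37 × 10^-11 m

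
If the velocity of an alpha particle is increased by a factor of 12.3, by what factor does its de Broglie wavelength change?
The wavelength decreases by a factor of 12.3.

From λ = h/(mv), the wavelength is inversely proportional to velocity:

λ ∝ 1/v

If v → 12.3v, then λ → λ/12.3

When velocity is increased by a factor of 12.3, the wavelength decreases by a factor of 12.3.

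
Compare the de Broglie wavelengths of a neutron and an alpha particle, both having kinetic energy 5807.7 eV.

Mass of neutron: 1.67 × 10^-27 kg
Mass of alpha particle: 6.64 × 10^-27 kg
The neutron has the longer wavelength.

Using λ = h/√(2mKE):

For neutron: λ₁ = h/√(2m₁KE) = 3.76 × 10^-13 m
For alpha particle: λ₂ = h/√(2m₂KE) = 1.88 × 10^-13 m

Since λ ∝ 1/√m at constant kinetic energy, the lighter particle has the longer wavelength.

The neutron has the longer de Broglie wavelength.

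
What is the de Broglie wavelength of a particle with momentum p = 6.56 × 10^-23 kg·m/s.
1.01 × 10^-11 m

Using the de Broglie relation λ = h/p:

λ = h/p
λ = (6.626 × 10^-34 J·s) / (6.56 × 10^-23 kg·m/s)
λ = 1.01 × 10^-11 m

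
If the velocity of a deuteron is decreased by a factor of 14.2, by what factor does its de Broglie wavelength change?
The wavelength increases by a factor of 14.2.

From λ = h/(mv), the wavelength is inversely proportional to velocity:

λ ∝ 1/v

If v → v/14.2, then λ → 14.2λ

When velocity is decreased by a factor of 14.2, the wavelength increases by a factor of 14.2.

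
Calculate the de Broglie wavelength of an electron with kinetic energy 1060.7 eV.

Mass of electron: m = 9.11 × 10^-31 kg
3.77 × 10^-11 m

Using λ = h/√(2mKE):

First convert KE to Joules: KE = 1060.7 eV = 1.699 × 10^-16 J

λ = h/√(2mKE)
λ = (6.626 × 10^-34 J·s) / √(2 × 9.11 × 10^-31 kg × 1.699 × 10^-16 J)
λ = 3.77 × 10^-11 m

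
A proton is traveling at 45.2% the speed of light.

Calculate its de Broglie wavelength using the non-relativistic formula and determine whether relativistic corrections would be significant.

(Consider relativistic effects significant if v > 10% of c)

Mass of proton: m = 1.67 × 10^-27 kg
Yes, relativistic corrections are needed.

Using the non-relativistic de Broglie formula λ = h/(mv):

v = 45.2% × c = 1.355 × 10^8 m/s

λ = h/(mv)
λ = (6.626 × 10^-34 J·s) / (1.67 × 10^-27 kg × 1.355 × 10^8 m/s)
λ = 2.93 × 10^-15 m

Since v = 45.2% of c > 10% of c, relativistic corrections ARE significant and the actual wavelength would differ from this non-relativistic estimate.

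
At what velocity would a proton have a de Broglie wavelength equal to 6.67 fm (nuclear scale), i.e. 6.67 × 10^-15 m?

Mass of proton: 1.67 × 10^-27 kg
5.95 × 10^7 m/s

From λ = h/(mv), solve for v:

v = h/(mλ)
v = (6.626 × 10^-34 J·s) / (1.67 × 10^-27 kg × 6.67 × 10^-15 m)
v = 5.95 × 10^7 m/s

Note: This velocity is 19.8% of the speed of light, so relativistic corrections would be needed for a more accurate calculation.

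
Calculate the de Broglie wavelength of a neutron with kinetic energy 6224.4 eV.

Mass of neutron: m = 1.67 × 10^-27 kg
3.63 × 10^-13 m

Using λ = h/√(2mKE):

First convert KE to Joules: KE = 6224.4 eV = 9.973 × 10^-16 J

λ = h/√(2mKE)
λ = (6.626 × 10^-34 J·s) / √(2 × 1.67 × 10^-27 kg × 9.973 × 10^-16 J)
λ = 3.63 × 10^-13 m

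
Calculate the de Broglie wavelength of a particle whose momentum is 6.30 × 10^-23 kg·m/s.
1.05 × 10^-11 m

Using the de Broglie relation λ = h/p:

λ = h/p
λ = (6.626 × 10^-34 J·s) / (6.30 × 10^-23 kg·m/s)
λ = 1.05 × 10^-11 m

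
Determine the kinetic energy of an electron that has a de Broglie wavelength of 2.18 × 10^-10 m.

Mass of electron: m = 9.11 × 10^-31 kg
5.07 × 10^-18 J (or 31.6 eV)

From λ = h/√(2mKE), we solve for KE:

λ² = h²/(2mKE)
KE = h²/(2mλ²)
KE = (6.626 × 10^-34 J·s)² / (2 × 9.11 × 10^-31 kg × (2.18 × 10^-10 m)²)
KE = 5.07 × 10^-18 J
KE = 31.6 eV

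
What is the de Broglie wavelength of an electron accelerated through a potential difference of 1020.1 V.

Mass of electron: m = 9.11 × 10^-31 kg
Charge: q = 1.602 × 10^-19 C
3.84 × 10^-11 m

When a particle is accelerated through voltage V, it gains kinetic energy KE = qV.

The de Broglie wavelength is then λ = h/√(2mqV):

λ = h/√(2mqV)
λ = (6.626 × 10^-34 J·s) / √(2 × 9.11 × 10^-31 kg × 1.602 × 10^-19 C × 1020.1 V)
λ = 3.84 × 10^-11 m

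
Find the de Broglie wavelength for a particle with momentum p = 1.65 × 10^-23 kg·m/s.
4.02 × 10^-11 m

Using the de Broglie relation λ = h/p:

λ = h/p
λ = (6.626 × 10^-34 J·s) / (1.65 × 10^-23 kg·m/s)
λ = 4.02 × 10^-11 m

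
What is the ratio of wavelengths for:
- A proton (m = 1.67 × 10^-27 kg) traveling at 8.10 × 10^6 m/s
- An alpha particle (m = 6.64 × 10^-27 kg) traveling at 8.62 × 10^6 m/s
λ₁/λ₂ = 4.23

Using λ = h/(mv):

λ₁ = h/(m₁v₁) = 4.90 × 10^-14 m
λ₂ = h/(m₂v₂) = 1.16 × 10^-14 m

Ratio λ₁/λ₂ = (m₂v₂)/(m₁v₁)
         = (6.64 × 10^-27 kg × 8.62 × 10^6 m/s) / (1.67 × 10^-27 kg × 8.10 × 10^6 m/s)
         = 4.23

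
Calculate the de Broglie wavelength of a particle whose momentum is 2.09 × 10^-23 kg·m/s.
3.17 × 10^-11 m

Using the de Broglie relation λ = h/p:

λ = h/p
λ = (6.626 × 10^-34 J·s) / (2.09 × 10^-23 kg·m/s)
λ = 3.17 × 10^-11 m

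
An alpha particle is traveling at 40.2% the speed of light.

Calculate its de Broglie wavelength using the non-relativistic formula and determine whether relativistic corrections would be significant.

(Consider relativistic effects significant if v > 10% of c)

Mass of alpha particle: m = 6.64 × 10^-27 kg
Yes, relativistic corrections are needed.

Using the non-relativistic de Broglie formula λ = h/(mv):

v = 40.2% × c = 1.205 × 10^8 m/s

λ = h/(mv)
λ = (6.626 × 10^-34 J·s) / (6.64 × 10^-27 kg × 1.205 × 10^8 m/s)
λ = 8.28 × 10^-16 m

Since v = 40.2% of c > 10% of c, relativistic corrections ARE significant and the actual wavelength would differ from this non-relativistic estimate.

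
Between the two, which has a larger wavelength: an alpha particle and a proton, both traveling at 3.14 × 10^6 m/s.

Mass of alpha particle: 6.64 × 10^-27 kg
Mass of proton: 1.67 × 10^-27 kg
The proton has the longer wavelength.

Using λ = h/(mv), since both particles have the same velocity, the wavelength depends only on mass.

For alpha particle: λ₁ = h/(m₁v) = 3.18 × 10^-14 m
For proton: λ₂ = h/(m₂v) = 1.26 × 10^-13 m

Since λ ∝ 1/m at constant velocity, the lighter particle has the longer wavelength.

The proton has the longer de Broglie wavelength.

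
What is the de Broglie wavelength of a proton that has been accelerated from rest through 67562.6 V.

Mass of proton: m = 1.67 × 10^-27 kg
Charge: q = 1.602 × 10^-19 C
1.10 × 10^-13 m

When a particle is accelerated through voltage V, it gains kinetic energy KE = qV.

The de Broglie wavelength is then λ = h/√(2mqV):

λ = h/√(2mqV)
λ = (6.626 × 10^-34 J·s) / √(2 × 1.67 × 10^-27 kg × 1.602 × 10^-19 C × 67562.6 V)
λ = 1.10 × 10^-13 m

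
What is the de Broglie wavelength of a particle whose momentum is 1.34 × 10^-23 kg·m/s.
4.94 × 10^-11 m

Using the de Broglie relation λ = h/p:

λ = h/p
λ = (6.626 × 10^-34 J·s) / (1.34 × 10^-23 kg·m/s)
λ = 4.94 × 10^-11 m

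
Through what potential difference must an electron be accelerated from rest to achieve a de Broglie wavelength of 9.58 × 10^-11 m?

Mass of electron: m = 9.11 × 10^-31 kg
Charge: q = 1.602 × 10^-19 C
164 V

From λ = h/√(2mqV), we solve for V:

λ² = h²/(2mqV)
V = h²/(2mqλ²)
V = (6.626 × 10^-34 J·s)² / (2 × 9.11 × 10^-31 kg × 1.602 × 10^-19 C × (9.58 × 10^-11 m)²)
V = 164 V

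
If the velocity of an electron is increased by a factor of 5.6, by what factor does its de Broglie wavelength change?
The wavelength decreases by a factor of 5.6.

From λ = h/(mv), the wavelength is inversely proportional to velocity:

λ ∝ 1/v

If v → 5.6v, then λ → λ/5.6

When velocity is increased by a factor of 5.6, the wavelength decreases by a factor of 5.6.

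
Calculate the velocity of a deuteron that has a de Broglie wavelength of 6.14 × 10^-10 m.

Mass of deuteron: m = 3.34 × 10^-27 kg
3.23 × 10^2 m/s

From the de Broglie relation λ = h/(mv), we solve for v:

v = h/(mλ)
v = (6.626 × 10^-34 J·s) / (3.34 × 10^-27 kg × 6.14 × 10^-10 m)
v = 3.23 × 10^2 m/s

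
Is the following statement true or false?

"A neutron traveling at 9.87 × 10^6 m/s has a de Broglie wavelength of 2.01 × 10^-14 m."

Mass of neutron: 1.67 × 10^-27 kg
False

The claim is incorrect.

Using λ = h/(mv):
λ = (6.626 × 10^-34 J·s) / (1.67 × 10^-27 kg × 9.87 × 10^6 m/s)
λ = 4.02 × 10^-14 m

The actual wavelength differs from the claimed 2.01 × 10^-14 m.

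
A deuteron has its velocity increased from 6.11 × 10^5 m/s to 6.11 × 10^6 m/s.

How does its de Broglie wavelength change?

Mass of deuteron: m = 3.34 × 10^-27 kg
The wavelength decreases by a factor of 10.

Using λ = h/(mv):

Initial wavelength: λ₁ = h/(mv₁) = 3.25 × 10^-13 m
Final wavelength: λ₂ = h/(mv₂) = 3.25 × 10^-14 m

Since λ ∝ 1/v, when velocity increases by a factor of 10, the wavelength decreases by a factor of 10.

λ₂/λ₁ = v₁/v₂ = 1/10

The wavelength decreases by a factor of 10.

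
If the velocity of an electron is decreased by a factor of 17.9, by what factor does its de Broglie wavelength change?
The wavelength increases by a factor of 17.9.

From λ = h/(mv), the wavelength is inversely proportional to velocity:

λ ∝ 1/v

If v → v/17.9, then λ → 17.9λ

When velocity is decreased by a factor of 17.9, the wavelength increases by a factor of 17.9.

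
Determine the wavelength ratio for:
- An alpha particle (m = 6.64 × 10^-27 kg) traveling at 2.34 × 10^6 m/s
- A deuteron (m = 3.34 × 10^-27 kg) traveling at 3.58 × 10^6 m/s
λ₁/λ₂ = 0.770

Using λ = h/(mv):

λ₁ = h/(m₁v₁) = 4.26 × 10^-14 m
λ₂ = h/(m₂v₂) = 5.54 × 10^-14 m

Ratio λ₁/λ₂ = (m₂v₂)/(m₁v₁)
         = (3.34 × 10^-27 kg × 3.58 × 10^6 m/s) / (6.64 × 10^-27 kg × 2.34 × 10^6 m/s)
         = 0.770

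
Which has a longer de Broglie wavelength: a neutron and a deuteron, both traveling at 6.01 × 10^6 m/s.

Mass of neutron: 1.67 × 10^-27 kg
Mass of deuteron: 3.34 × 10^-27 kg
The neutron has the longer wavelength.

Using λ = h/(mv), since both particles have the same velocity, the wavelength depends only on mass.

For neutron: λ₁ = h/(m₁v) = 6.60 × 10^-14 m
For deuteron: λ₂ = h/(m₂v) = 3.30 × 10^-14 m

Since λ ∝ 1/m at constant velocity, the lighter particle has the longer wavelength.

The neutron has the longer de Broglie wavelength.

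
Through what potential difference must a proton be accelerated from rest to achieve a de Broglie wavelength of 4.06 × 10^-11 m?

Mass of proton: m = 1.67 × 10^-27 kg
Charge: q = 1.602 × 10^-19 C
4.98 × 10^-1 V

From λ = h/√(2mqV), we solve for V:

λ² = h²/(2mqV)
V = h²/(2mqλ²)
V = (6.626 × 10^-34 J·s)² / (2 × 1.67 × 10^-27 kg × 1.602 × 10^-19 C × (4.06 × 10^-11 m)²)
V = 4.98 × 10^-1 V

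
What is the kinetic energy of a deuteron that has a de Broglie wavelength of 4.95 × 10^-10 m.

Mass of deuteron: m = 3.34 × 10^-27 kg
2.68 × 10^-22 J (or 1.67 × 10^-3 eV)

From λ = h/√(2mKE), we solve for KE:

λ² = h²/(2mKE)
KE = h²/(2mλ²)
KE = (6.626 × 10^-34 J·s)² / (2 × 3.34 × 10^-27 kg × (4.95 × 10^-10 m)²)
KE = 2.68 × 10^-22 J
KE = 1.67 × 10^-3 eV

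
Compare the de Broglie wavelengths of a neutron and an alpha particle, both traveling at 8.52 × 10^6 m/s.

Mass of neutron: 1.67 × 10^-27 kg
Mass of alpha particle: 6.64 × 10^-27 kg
The neutron has the longer wavelength.

Using λ = h/(mv), since both particles have the same velocity, the wavelength depends only on mass.

For neutron: λ₁ = h/(m₁v) = 4.66 × 10^-14 m
For alpha particle: λ₂ = h/(m₂v) = 1.17 × 10^-14 m

Since λ ∝ 1/m at constant velocity, the lighter particle has the longer wavelength.

The neutron has the longer de Broglie wavelength.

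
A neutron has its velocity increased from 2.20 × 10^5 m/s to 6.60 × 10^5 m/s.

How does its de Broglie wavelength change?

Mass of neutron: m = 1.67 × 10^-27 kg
The wavelength decreases by a factor of 3.

Using λ = h/(mv):

Initial wavelength: λ₁ = h/(mv₁) = 1.80 × 10^-12 m
Final wavelength: λ₂ = h/(mv₂) = 6.01 × 10^-13 m

Since λ ∝ 1/v, when velocity increases by a factor of 3, the wavelength decreases by a factor of 3.

λ₂/λ₁ = v₁/v₂ = 1/3

The wavelength decreases by a factor of 3.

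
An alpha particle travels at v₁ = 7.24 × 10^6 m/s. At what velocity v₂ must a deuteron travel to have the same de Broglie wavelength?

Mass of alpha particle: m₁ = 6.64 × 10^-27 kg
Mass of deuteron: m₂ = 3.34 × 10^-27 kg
v₂ = 1.44 × 10^7 m/s

For equal de Broglie wavelengths: λ₁ = λ₂

h/(m₁v₁) = h/(m₂v₂)
m₁v₁ = m₂v₂
v₂ = v₁ · (m₁/m₂)

v₂ = 7.24 × 10^6 m/s × (6.64 × 10^-27 kg / 3.34 × 10^-27 kg)
v₂ = 1.44 × 10^7 m/s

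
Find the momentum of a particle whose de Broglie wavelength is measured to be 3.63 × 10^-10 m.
1.83 × 10^-24 kg·m/s

From the de Broglie relation λ = h/p, we solve for p:

p = h/λ
p = (6.626 × 10^-34 J·s) / (3.63 × 10^-10 m)
p = 1.83 × 10^-24 kg·m/s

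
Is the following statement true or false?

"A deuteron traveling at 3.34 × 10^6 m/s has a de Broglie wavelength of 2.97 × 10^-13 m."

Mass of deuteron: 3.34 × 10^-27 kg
False

The claim is incorrect.

Using λ = h/(mv):
λ = (6.626 × 10^-34 J·s) / (3.34 × 10^-27 kg × 3.34 × 10^6 m/s)
λ = 5.94 × 10^-14 m

The actual wavelength differs from the claimed 2.97 × 10^-13 m.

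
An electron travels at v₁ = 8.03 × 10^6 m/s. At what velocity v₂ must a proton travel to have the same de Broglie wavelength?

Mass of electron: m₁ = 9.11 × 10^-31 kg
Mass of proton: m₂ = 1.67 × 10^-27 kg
v₂ = 4.38 × 10^3 m/s

For equal de Broglie wavelengths: λ₁ = λ₂

h/(m₁v₁) = h/(m₂v₂)
m₁v₁ = m₂v₂
v₂ = v₁ · (m₁/m₂)

v₂ = 8.03 × 10^6 m/s × (9.11 × 10^-31 kg / 1.67 × 10^-27 kg)
v₂ = 4.38 × 10^3 m/s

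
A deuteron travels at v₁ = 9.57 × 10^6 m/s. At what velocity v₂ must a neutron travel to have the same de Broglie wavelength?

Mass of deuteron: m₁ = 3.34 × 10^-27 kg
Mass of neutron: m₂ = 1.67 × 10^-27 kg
v₂ = 1.91 × 10^7 m/s

For equal de Broglie wavelengths: λ₁ = λ₂

h/(m₁v₁) = h/(m₂v₂)
m₁v₁ = m₂v₂
v₂ = v₁ · (m₁/m₂)

v₂ = 9.57 × 10^6 m/s × (3.34 × 10^-27 kg / 1.67 × 10^-27 kg)
v₂ = 1.91 × 10^7 m/s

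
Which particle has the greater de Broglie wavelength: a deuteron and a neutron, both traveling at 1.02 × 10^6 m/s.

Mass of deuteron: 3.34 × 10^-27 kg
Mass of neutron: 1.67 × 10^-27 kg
The neutron has the longer wavelength.

Using λ = h/(mv), since both particles have the same velocity, the wavelength depends only on mass.

For deuteron: λ₁ = h/(m₁v) = 1.94 × 10^-13 m
For neutron: λ₂ = h/(m₂v) = 3.89 × 10^-13 m

Since λ ∝ 1/m at constant velocity, the lighter particle has the longer wavelength.

The neutron has the longer de Broglie wavelength.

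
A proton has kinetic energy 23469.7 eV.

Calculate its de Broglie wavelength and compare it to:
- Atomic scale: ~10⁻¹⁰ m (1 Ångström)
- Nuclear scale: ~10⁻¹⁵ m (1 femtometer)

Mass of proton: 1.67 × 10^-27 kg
λ = 1.87 × 10^-13 m, which is between nuclear and atomic scales.

Using λ = h/√(2mKE):

KE = 23469.7 eV = 3.760 × 10^-15 J

λ = h/√(2mKE)
λ = (6.626 × 10^-34 J·s) / √(2 × 1.67 × 10^-27 kg × 3.760 × 10^-15 J)
λ = 1.87 × 10^-13 m

Comparison:
- Atomic scale (10⁻¹⁰ m): λ is 0.0019× this size
- Nuclear scale (10⁻¹⁵ m): λ is 1.9e+02× this size

The wavelength is between nuclear and atomic scales.

This wavelength is appropriate for probing atomic structure but too large for nuclear physics experiments.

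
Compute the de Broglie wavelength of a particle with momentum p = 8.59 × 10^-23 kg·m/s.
7.71 × 10^-12 m

Using the de Broglie relation λ = h/p:

λ = h/p
λ = (6.626 × 10^-34 J·s) / (8.59 × 10^-23 kg·m/s)
λ = 7.71 × 10^-12 m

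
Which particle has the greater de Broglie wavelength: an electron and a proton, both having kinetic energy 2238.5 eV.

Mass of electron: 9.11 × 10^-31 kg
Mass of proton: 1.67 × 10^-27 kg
The electron has the longer wavelength.

Using λ = h/√(2mKE):

For electron: λ₁ = h/√(2m₁KE) = 2.59 × 10^-11 m
For proton: λ₂ = h/√(2m₂KE) = 6.05 × 10^-13 m

Since λ ∝ 1/√m at constant kinetic energy, the lighter particle has the longer wavelength.

The electron has the longer de Broglie wavelength.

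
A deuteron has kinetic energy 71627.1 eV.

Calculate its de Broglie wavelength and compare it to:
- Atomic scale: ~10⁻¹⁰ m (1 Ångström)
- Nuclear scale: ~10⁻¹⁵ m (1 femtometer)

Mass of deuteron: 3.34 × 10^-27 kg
λ = 7.57 × 10^-14 m, which is between nuclear and atomic scales.

Using λ = h/√(2mKE):

KE = 71627.1 eV = 1.148 × 10^-14 J

λ = h/√(2mKE)
λ = (6.626 × 10^-34 J·s) / √(2 × 3.34 × 10^-27 kg × 1.148 × 10^-14 J)
λ = 7.57 × 10^-14 m

Comparison:
- Atomic scale (10⁻¹⁰ m): λ is 0.00076× this size
- Nuclear scale (10⁻¹⁵ m): λ is 76× this size

The wavelength is between nuclear and atomic scales.

This wavelength is appropriate for probing atomic structure but too large for nuclear physics experiments.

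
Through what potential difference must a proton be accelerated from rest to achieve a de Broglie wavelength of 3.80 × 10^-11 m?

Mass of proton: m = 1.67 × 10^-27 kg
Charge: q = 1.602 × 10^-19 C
5.68 × 10^-1 V

From λ = h/√(2mqV), we solve for V:

λ² = h²/(2mqV)
V = h²/(2mqλ²)
V = (6.626 × 10^-34 J·s)² / (2 × 1.67 × 10^-27 kg × 1.602 × 10^-19 C × (3.80 × 10^-11 m)²)
V = 5.68 × 10^-1 V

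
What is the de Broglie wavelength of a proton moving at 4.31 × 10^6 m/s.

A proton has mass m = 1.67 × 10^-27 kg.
9.21 × 10^-14 m

Using the de Broglie relation λ = h/(mv):

λ = h/(mv)
λ = (6.626 × 10^-34 J·s) / (1.67 × 10^-27 kg × 4.31 × 10^6 m/s)
λ = 9.21 × 10^-14 m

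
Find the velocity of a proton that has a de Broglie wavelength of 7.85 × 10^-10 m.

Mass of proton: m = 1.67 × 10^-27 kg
5.05 × 10^2 m/s

From the de Broglie relation λ = h/(mv), we solve for v:

v = h/(mλ)
v = (6.626 × 10^-34 J·s) / (1.67 × 10^-27 kg × 7.85 × 10^-10 m)
v = 5.05 × 10^2 m/s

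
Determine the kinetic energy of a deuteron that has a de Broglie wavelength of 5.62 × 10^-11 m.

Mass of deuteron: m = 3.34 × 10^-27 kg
2.08 × 10^-20 J (or 0.130 eV)

From λ = h/√(2mKE), we solve for KE:

λ² = h²/(2mKE)
KE = h²/(2mλ²)
KE = (6.626 × 10^-34 J·s)² / (2 × 3.34 × 10^-27 kg × (5.62 × 10^-11 m)²)
KE = 2.08 × 10^-20 J
KE = 0.130 eV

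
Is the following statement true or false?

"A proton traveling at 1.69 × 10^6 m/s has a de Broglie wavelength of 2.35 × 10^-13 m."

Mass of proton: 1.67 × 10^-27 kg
True

The claim is correct.

Using λ = h/(mv):
λ = (6.626 × 10^-34 J·s) / (1.67 × 10^-27 kg × 1.69 × 10^6 m/s)
λ = 2.35 × 10^-13 m

This matches the claimed value.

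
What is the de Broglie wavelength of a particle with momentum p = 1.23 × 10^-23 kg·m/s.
5.39 × 10^-11 m

Using the de Broglie relation λ = h/p:

λ = h/p
λ = (6.626 × 10^-34 J·s) / (1.23 × 10^-23 kg·m/s)
λ = 5.39 × 10^-11 m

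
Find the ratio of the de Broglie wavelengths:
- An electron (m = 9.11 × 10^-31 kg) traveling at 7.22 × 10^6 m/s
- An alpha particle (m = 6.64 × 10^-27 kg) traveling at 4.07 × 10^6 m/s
λ₁/λ₂ = 4.11 × 10^3

Using λ = h/(mv):

λ₁ = h/(m₁v₁) = 1.01 × 10^-10 m
λ₂ = h/(m₂v₂) = 2.45 × 10^-14 m

Ratio λ₁/λ₂ = (m₂v₂)/(m₁v₁)
         = (6.64 × 10^-27 kg × 4.07 × 10^6 m/s) / (9.11 × 10^-31 kg × 7.22 × 10^6 m/s)
         = 4.11 × 10^3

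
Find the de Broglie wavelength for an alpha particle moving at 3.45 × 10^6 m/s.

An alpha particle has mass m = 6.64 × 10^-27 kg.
2.89 × 10^-14 m

Using the de Broglie relation λ = h/(mv):

λ = h/(mv)
λ = (6.626 × 10^-34 J·s) / (6.64 × 10^-27 kg × 3.45 × 10^6 m/s)
λ = 2.89 × 10^-14 m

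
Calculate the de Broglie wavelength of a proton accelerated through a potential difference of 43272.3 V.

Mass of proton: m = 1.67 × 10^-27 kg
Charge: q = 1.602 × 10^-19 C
1.38 × 10^-13 m

When a particle is accelerated through voltage V, it gains kinetic energy KE = qV.

The de Broglie wavelength is then λ = h/√(2mqV):

λ = h/√(2mqV)
λ = (6.626 × 10^-34 J·s) / √(2 × 1.67 × 10^-27 kg × 1.602 × 10^-19 C × 43272.3 V)
λ = 1.38 × 10^-13 m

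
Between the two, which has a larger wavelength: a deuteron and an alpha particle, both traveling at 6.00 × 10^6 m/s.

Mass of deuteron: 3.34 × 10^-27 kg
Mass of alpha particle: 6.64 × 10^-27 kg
The deuteron has the longer wavelength.

Using λ = h/(mv), since both particles have the same velocity, the wavelength depends only on mass.

For deuteron: λ₁ = h/(m₁v) = 3.31 × 10^-14 m
For alpha particle: λ₂ = h/(m₂v) = 1.66 × 10^-14 m

Since λ ∝ 1/m at constant velocity, the lighter particle has the longer wavelength.

The deuteron has the longer de Broglie wavelength.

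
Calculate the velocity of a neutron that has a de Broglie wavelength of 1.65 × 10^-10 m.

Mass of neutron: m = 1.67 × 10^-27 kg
2.40 × 10^3 m/s

From the de Broglie relation λ = h/(mv), we solve for v:

v = h/(mλ)
v = (6.626 × 10^-34 J·s) / (1.67 × 10^-27 kg × 1.65 × 10^-10 m)
v = 2.40 × 10^3 m/s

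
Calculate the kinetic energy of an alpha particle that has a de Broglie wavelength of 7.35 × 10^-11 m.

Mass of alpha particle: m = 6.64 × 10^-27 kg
6.12 × 10^-21 J (or 0.0382 eV)

From λ = h/√(2mKE), we solve for KE:

λ² = h²/(2mKE)
KE = h²/(2mλ²)
KE = (6.626 × 10^-34 J·s)² / (2 × 6.64 × 10^-27 kg × (7.35 × 10^-11 m)²)
KE = 6.12 × 10^-21 J
KE = 0.0382 eV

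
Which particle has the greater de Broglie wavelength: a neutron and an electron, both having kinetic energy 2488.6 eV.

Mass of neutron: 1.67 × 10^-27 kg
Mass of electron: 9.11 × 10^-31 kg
The electron has the longer wavelength.

Using λ = h/√(2mKE):

For neutron: λ₁ = h/√(2m₁KE) = 5.74 × 10^-13 m
For electron: λ₂ = h/√(2m₂KE) = 2.46 × 10^-11 m

Since λ ∝ 1/√m at constant kinetic energy, the lighter particle has the longer wavelength.

The electron has the longer de Broglie wavelength.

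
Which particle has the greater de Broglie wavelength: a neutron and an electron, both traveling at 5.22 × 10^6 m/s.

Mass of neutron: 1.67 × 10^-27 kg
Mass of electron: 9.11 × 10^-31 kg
The electron has the longer wavelength.

Using λ = h/(mv), since both particles have the same velocity, the wavelength depends only on mass.

For neutron: λ₁ = h/(m₁v) = 7.60 × 10^-14 m
For electron: λ₂ = h/(m₂v) = 1.39 × 10^-10 m

Since λ ∝ 1/m at constant velocity, the lighter particle has the longer wavelength.

The electron has the longer de Broglie wavelength.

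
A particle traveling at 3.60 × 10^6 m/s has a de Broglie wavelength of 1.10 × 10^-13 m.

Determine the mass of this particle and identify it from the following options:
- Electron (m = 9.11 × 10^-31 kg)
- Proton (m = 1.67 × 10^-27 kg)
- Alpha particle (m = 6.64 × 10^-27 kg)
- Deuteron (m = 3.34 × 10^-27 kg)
The particle is a proton.

From λ = h/(mv), solve for mass:

m = h/(λv)
m = (6.626 × 10^-34 J·s) / (1.10 × 10^-13 m × 3.60 × 10^6 m/s)
m = 1.67 × 10^-27 kg

Comparing with the listed masses, this is closest to a proton.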